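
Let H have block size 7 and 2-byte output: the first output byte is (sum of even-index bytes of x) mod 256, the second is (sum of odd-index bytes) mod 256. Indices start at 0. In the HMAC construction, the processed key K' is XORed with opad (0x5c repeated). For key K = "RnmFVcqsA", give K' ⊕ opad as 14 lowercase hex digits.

Key "RnmFVcqsA" = 52 6e 6d 46 56 63 71 73 41 is 9 bytes > B = 7, so hash it first: H(key) = c7 8a, then zero-pad to 7 bytes: K' = c7 8a 00 00 00 00 00.
XOR each byte with 0x5c: c7⊕5c=9b, 8a⊕5c=d6, 00⊕5c=5c, 00⊕5c=5c, 00⊕5c=5c, 00⊕5c=5c, 00⊕5c=5c.

9bd65c5c5c5c5c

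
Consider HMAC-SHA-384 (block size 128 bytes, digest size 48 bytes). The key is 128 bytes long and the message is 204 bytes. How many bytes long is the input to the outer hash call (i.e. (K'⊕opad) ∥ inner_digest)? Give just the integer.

Key is 128 ≤ 128 bytes, zero-padded: |K'| = 128.
Outer input = (K'⊕opad) ∥ H(inner) → 128 + 48 = 176 bytes.

176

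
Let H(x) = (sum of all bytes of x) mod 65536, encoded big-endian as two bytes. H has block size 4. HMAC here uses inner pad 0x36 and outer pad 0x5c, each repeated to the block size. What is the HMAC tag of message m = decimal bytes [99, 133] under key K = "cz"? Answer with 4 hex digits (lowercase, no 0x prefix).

0213

Key "cz" = 63 7a is 2 bytes ≤ B = 4; zero-pad to 4 bytes: K' = 63 7a 00 00.
K' ⊕ ipad = 55 4c 36 36.  K' ⊕ opad = 3f 26 5c 5c.
Inner input = (K'⊕ipad) ∥ m = 55 4c 36 36 ∥ 63 85.
Inner hash: sum = 85+76+54+54+99+133 = 501 → 01 f5.
Outer input = (K'⊕opad) ∥ inner = 3f 26 5c 5c ∥ 01 f5.
Outer hash (tag): sum = 63+38+92+92+1+245 = 531 → 02 13.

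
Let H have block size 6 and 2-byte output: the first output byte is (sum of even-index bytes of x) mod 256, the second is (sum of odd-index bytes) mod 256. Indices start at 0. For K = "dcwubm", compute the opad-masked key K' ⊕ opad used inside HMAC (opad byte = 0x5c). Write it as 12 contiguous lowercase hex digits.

383f2b293e31

Key "dcwubm" = 64 63 77 75 62 6d is exactly B = 6 bytes: K' = 64 63 77 75 62 6d.
XOR each byte with 0x5c: 64⊕5c=38, 63⊕5c=3f, 77⊕5c=2b, 75⊕5c=29, 62⊕5c=3e, 6d⊕5c=31.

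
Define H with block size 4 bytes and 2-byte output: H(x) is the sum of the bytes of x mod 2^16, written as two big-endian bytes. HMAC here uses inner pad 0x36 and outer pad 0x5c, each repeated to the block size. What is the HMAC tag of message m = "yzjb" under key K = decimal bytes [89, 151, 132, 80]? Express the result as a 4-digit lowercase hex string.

029e

Key decimal bytes [89, 151, 132, 80] = 59 97 84 50 is exactly B = 4 bytes: K' = 59 97 84 50.
K' ⊕ ipad = 6f a1 b2 66.  K' ⊕ opad = 05 cb d8 0c.
Inner input = (K'⊕ipad) ∥ m = 6f a1 b2 66 ∥ 79 7a 6a 62.
Inner hash: sum = 111+161+178+102+121+122+106+98 = 999 → 03 e7.
Outer input = (K'⊕opad) ∥ inner = 05 cb d8 0c ∥ 03 e7.
Outer hash (tag): sum = 5+203+216+12+3+231 = 670 → 02 9e.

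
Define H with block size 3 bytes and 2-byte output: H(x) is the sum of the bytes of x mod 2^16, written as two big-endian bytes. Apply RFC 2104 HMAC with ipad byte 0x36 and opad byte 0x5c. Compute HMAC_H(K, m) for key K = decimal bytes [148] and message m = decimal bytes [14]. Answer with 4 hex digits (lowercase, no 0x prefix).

Key decimal bytes [148] = 94 is 1 byte ≤ B = 3; zero-pad to 3 bytes: K' = 94 00 00.
K' ⊕ ipad = a2 36 36.  K' ⊕ opad = c8 5c 5c.
Inner input = (K'⊕ipad) ∥ m = a2 36 36 ∥ 0e.
Inner hash: sum = 162+54+54+14 = 284 → 01 1c.
Outer input = (K'⊕opad) ∥ inner = c8 5c 5c ∥ 01 1c.
Outer hash (tag): sum = 200+92+92+1+28 = 413 → 01 9d.

019d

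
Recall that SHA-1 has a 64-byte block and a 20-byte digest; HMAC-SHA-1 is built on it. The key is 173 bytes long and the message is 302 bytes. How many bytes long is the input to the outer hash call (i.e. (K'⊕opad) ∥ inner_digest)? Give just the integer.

84

Key is 173 > 64 bytes, so it is hashed to 20 bytes then zero-padded to 64: |K'| = 64.
Outer input = (K'⊕opad) ∥ H(inner) → 64 + 20 = 84 bytes.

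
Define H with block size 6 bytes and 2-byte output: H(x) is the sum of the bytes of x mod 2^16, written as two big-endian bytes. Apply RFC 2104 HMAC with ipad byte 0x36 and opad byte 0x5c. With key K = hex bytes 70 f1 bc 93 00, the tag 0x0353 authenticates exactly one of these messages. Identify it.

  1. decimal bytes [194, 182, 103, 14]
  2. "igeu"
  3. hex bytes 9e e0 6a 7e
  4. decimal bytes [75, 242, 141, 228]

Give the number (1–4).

Key hex bytes 70 f1 bc 93 00 is 5 bytes ≤ B = 6; zero-pad to 6 bytes: K' = 70 f1 bc 93 00 00.
K' ⊕ ipad = 46 c7 8a a5 36 36; K' ⊕ opad = 2c ad e0 cf 5c 5c.
m1: inner = H(46 c7 8a a5 36 36 c2 b6 67 0e) = 04 95; tag = H(2c ad e0 cf 5c 5c 04 95) = 03d9
m2: inner = H(46 c7 8a a5 36 36 69 67 65 75) = 04 52; tag = H(2c ad e0 cf 5c 5c 04 52) = 0396
m3: inner = H(46 c7 8a a5 36 36 9e e0 6a 7e) = 05 0e; tag = H(2c ad e0 cf 5c 5c 05 0e) = 0353 ← matches
m4: inner = H(46 c7 8a a5 36 36 4b f2 8d e4) = 05 56; tag = H(2c ad e0 cf 5c 5c 05 56) = 039b

3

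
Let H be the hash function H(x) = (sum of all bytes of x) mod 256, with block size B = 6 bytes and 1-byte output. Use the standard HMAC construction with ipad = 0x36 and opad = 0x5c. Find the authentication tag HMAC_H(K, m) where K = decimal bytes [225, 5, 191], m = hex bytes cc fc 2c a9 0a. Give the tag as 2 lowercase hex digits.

Key decimal bytes [225, 5, 191] = e1 05 bf is 3 bytes ≤ B = 6; zero-pad to 6 bytes: K' = e1 05 bf 00 00 00.
K' ⊕ ipad = d7 33 89 36 36 36.  K' ⊕ opad = bd 59 e3 5c 5c 5c.
Inner input = (K'⊕ipad) ∥ m = d7 33 89 36 36 36 ∥ cc fc 2c a9 0a.
Inner hash: sum = 215+51+137+54+54+54+204+252+44+169+10 = 1244; mod 256 = 220 → dc.
Outer input = (K'⊕opad) ∥ inner = bd 59 e3 5c 5c 5c ∥ dc.
Outer hash (tag): sum = 189+89+227+92+92+92+220 = 1001; mod 256 = 233 → e9.

e9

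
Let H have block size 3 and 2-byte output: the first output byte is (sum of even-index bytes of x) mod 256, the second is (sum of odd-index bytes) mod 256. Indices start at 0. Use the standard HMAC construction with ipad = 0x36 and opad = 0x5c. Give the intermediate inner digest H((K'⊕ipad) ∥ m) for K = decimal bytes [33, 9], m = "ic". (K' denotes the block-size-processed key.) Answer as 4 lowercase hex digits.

b0a8

Key decimal bytes [33, 9] = 21 09 is 2 bytes ≤ B = 3; zero-pad to 3 bytes: K' = 21 09 00.
K' ⊕ ipad = 17 3f 36.
Inner input = 17 3f 36 ∥ 69 63.
Inner hash: even-index sum = 176 mod 256 = 176; odd-index sum = 168 mod 256 = 168 → b0 a8.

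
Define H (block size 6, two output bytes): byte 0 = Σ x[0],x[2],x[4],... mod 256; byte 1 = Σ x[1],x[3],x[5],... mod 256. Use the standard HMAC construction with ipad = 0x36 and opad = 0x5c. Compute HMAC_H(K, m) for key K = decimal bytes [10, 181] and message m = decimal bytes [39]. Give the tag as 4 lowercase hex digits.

dd90

Key decimal bytes [10, 181] = 0a b5 is 2 bytes ≤ B = 6; zero-pad to 6 bytes: K' = 0a b5 00 00 00 00.
K' ⊕ ipad = 3c 83 36 36 36 36.  K' ⊕ opad = 56 e9 5c 5c 5c 5c.
Inner input = (K'⊕ipad) ∥ m = 3c 83 36 36 36 36 ∥ 27.
Inner hash: even-index sum = 207 mod 256 = 207; odd-index sum = 239 mod 256 = 239 → cf ef.
Outer input = (K'⊕opad) ∥ inner = 56 e9 5c 5c 5c 5c ∥ cf ef.
Outer hash (tag): even-index sum = 477 mod 256 = 221; odd-index sum = 656 mod 256 = 144 → dd 90.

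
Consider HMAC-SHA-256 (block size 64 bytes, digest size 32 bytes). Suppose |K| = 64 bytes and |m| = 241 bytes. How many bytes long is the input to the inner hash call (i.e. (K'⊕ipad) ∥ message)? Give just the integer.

Key is 64 ≤ 64 bytes, zero-padded: |K'| = 64.
Inner input = (K'⊕ipad) ∥ m → 64 + 241 = 305 bytes.

305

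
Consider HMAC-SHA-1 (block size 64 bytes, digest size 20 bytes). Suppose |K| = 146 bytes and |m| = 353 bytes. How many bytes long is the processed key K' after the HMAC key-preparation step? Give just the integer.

Key is 146 > 64 bytes, so it is hashed to 20 bytes then zero-padded to 64: |K'| = 64.

64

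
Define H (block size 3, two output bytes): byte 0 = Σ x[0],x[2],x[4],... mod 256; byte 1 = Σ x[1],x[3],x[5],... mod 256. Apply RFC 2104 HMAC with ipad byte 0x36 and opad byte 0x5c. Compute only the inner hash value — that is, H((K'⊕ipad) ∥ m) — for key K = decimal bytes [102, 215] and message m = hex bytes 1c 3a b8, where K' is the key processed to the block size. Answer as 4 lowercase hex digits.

Key decimal bytes [102, 215] = 66 d7 is 2 bytes ≤ B = 3; zero-pad to 3 bytes: K' = 66 d7 00.
K' ⊕ ipad = 50 e1 36.
Inner input = 50 e1 36 ∥ 1c 3a b8.
Inner hash: even-index sum = 192 mod 256 = 192; odd-index sum = 437 mod 256 = 181 → c0 b5.

c0b5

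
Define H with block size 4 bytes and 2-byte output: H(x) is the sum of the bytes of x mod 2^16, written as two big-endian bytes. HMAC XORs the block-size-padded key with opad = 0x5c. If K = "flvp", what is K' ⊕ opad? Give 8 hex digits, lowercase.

Key "flvp" = 66 6c 76 70 is exactly B = 4 bytes: K' = 66 6c 76 70.
XOR each byte with 0x5c: 66⊕5c=3a, 6c⊕5c=30, 76⊕5c=2a, 70⊕5c=2c.

3a302a2c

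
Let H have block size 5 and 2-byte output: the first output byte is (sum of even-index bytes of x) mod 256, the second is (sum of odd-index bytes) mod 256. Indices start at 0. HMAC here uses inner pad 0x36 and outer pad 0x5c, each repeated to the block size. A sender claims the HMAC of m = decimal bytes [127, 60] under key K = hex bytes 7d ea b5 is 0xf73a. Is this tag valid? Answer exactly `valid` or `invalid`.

Key hex bytes 7d ea b5 is 3 bytes ≤ B = 5; zero-pad to 5 bytes: K' = 7d ea b5 00 00.
K' ⊕ ipad = 4b dc 83 36 36; K' ⊕ opad = 21 b6 e9 5c 5c.
Inner hash: even-index sum = 320 mod 256 = 64; odd-index sum = 401 mod 256 = 145 → 40 91.
Outer hash (recomputed tag): even-index sum = 503 mod 256 = 247; odd-index sum = 338 mod 256 = 82 → f7 52.
Recomputed tag = f752; claimed = f73a → mismatch.

invalid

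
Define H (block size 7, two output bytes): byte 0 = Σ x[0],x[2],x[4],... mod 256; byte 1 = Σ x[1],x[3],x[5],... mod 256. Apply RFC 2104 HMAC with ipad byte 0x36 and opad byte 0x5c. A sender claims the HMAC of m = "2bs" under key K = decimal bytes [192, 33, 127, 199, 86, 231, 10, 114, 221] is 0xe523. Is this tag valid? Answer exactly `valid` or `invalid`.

Key decimal bytes [192, 33, 127, 199, 86, 231, 10, 114, 221] = c0 21 7f c7 56 e7 0a 72 dd is 9 bytes > B = 7, so hash it first: H(key) = 7c 41, then zero-pad to 7 bytes: K' = 7c 41 00 00 00 00 00.
K' ⊕ ipad = 4a 77 36 36 36 36 36; K' ⊕ opad = 20 1d 5c 5c 5c 5c 5c.
Inner hash: even-index sum = 334 mod 256 = 78; odd-index sum = 392 mod 256 = 136 → 4e 88.
Outer hash (recomputed tag): even-index sum = 444 mod 256 = 188; odd-index sum = 291 mod 256 = 35 → bc 23.
Recomputed tag = bc23; claimed = e523 → mismatch.

invalid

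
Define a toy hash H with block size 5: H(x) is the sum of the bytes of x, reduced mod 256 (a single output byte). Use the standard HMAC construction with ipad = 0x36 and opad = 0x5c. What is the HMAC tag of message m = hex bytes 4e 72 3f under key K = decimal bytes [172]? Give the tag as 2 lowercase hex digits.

Key decimal bytes [172] = ac is 1 byte ≤ B = 5; zero-pad to 5 bytes: K' = ac 00 00 00 00.
K' ⊕ ipad = 9a 36 36 36 36.  K' ⊕ opad = f0 5c 5c 5c 5c.
Inner input = (K'⊕ipad) ∥ m = 9a 36 36 36 36 ∥ 4e 72 3f.
Inner hash: sum = 154+54+54+54+54+78+114+63 = 625; mod 256 = 113 → 71.
Outer input = (K'⊕opad) ∥ inner = f0 5c 5c 5c 5c ∥ 71.
Outer hash (tag): sum = 240+92+92+92+92+113 = 721; mod 256 = 209 → d1.

d1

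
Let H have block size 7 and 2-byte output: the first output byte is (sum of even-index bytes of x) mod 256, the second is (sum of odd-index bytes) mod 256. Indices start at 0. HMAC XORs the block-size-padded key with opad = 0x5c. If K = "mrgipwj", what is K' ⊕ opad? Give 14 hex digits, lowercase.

312e3b352c2b36

Key "mrgipwj" = 6d 72 67 69 70 77 6a is exactly B = 7 bytes: K' = 6d 72 67 69 70 77 6a.
XOR each byte with 0x5c: 6d⊕5c=31, 72⊕5c=2e, 67⊕5c=3b, 69⊕5c=35, 70⊕5c=2c, 77⊕5c=2b, 6a⊕5c=36.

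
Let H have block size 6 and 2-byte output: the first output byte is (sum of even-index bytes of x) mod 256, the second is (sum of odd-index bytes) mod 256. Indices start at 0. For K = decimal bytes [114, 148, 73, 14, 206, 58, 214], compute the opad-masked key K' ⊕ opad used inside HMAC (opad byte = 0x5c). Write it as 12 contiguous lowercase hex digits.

Key decimal bytes [114, 148, 73, 14, 206, 58, 214] = 72 94 49 0e ce 3a d6 is 7 bytes > B = 6, so hash it first: H(key) = 5f dc, then zero-pad to 6 bytes: K' = 5f dc 00 00 00 00.
XOR each byte with 0x5c: 5f⊕5c=03, dc⊕5c=80, 00⊕5c=5c, 00⊕5c=5c, 00⊕5c=5c, 00⊕5c=5c.

03805c5c5c5c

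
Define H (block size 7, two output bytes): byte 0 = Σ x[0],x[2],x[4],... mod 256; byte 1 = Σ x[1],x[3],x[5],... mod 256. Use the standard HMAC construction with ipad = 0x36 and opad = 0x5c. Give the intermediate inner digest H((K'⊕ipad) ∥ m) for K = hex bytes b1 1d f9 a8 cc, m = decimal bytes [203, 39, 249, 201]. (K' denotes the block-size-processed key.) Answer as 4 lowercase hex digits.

76c3

Key hex bytes b1 1d f9 a8 cc is 5 bytes ≤ B = 7; zero-pad to 7 bytes: K' = b1 1d f9 a8 cc 00 00.
K' ⊕ ipad = 87 2b cf 9e fa 36 36.
Inner input = 87 2b cf 9e fa 36 36 ∥ cb 27 f9 c9.
Inner hash: even-index sum = 886 mod 256 = 118; odd-index sum = 707 mod 256 = 195 → 76 c3.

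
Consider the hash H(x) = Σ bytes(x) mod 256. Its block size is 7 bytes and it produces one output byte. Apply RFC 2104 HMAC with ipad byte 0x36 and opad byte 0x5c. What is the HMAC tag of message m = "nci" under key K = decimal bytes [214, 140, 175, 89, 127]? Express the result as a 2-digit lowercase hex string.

Key decimal bytes [214, 140, 175, 89, 127] = d6 8c af 59 7f is 5 bytes ≤ B = 7; zero-pad to 7 bytes: K' = d6 8c af 59 7f 00 00.
K' ⊕ ipad = e0 ba 99 6f 49 36 36.  K' ⊕ opad = 8a d0 f3 05 23 5c 5c.
Inner input = (K'⊕ipad) ∥ m = e0 ba 99 6f 49 36 36 ∥ 6e 63 69.
Inner hash: sum = 224+186+153+111+73+54+54+110+99+105 = 1169; mod 256 = 145 → 91.
Outer input = (K'⊕opad) ∥ inner = 8a d0 f3 05 23 5c 5c ∥ 91.
Outer hash (tag): sum = 138+208+243+5+35+92+92+145 = 958; mod 256 = 190 → be.

be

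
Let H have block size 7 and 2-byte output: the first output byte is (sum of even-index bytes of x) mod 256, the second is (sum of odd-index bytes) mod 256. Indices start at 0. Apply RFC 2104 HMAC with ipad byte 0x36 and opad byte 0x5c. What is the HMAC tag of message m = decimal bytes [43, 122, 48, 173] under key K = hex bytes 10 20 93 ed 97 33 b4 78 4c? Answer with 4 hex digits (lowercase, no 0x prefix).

Key hex bytes 10 20 93 ed 97 33 b4 78 4c is 9 bytes > B = 7, so hash it first: H(key) = 3a b8, then zero-pad to 7 bytes: K' = 3a b8 00 00 00 00 00.
K' ⊕ ipad = 0c 8e 36 36 36 36 36.  K' ⊕ opad = 66 e4 5c 5c 5c 5c 5c.
Inner input = (K'⊕ipad) ∥ m = 0c 8e 36 36 36 36 36 ∥ 2b 7a 30 ad.
Inner hash: even-index sum = 469 mod 256 = 213; odd-index sum = 341 mod 256 = 85 → d5 55.
Outer input = (K'⊕opad) ∥ inner = 66 e4 5c 5c 5c 5c 5c ∥ d5 55.
Outer hash (tag): even-index sum = 463 mod 256 = 207; odd-index sum = 625 mod 256 = 113 → cf 71.

cf71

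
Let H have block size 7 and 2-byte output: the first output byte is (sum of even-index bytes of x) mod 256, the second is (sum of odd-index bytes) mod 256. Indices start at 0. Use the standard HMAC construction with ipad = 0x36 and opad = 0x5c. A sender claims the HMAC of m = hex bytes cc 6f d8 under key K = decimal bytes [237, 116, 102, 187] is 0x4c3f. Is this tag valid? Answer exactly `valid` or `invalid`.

invalid

Key decimal bytes [237, 116, 102, 187] = ed 74 66 bb is 4 bytes ≤ B = 7; zero-pad to 7 bytes: K' = ed 74 66 bb 00 00 00.
K' ⊕ ipad = db 42 50 8d 36 36 36; K' ⊕ opad = b1 28 3a e7 5c 5c 5c.
Inner hash: even-index sum = 518 mod 256 = 6; odd-index sum = 681 mod 256 = 169 → 06 a9.
Outer hash (recomputed tag): even-index sum = 588 mod 256 = 76; odd-index sum = 369 mod 256 = 113 → 4c 71.
Recomputed tag = 4c71; claimed = 4c3f → mismatch.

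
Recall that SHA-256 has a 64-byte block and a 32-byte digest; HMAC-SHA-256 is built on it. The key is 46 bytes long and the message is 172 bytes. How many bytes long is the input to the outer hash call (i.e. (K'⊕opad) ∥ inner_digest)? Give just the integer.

Key is 46 ≤ 64 bytes, zero-padded: |K'| = 64.
Outer input = (K'⊕opad) ∥ H(inner) → 64 + 32 = 96 bytes.

96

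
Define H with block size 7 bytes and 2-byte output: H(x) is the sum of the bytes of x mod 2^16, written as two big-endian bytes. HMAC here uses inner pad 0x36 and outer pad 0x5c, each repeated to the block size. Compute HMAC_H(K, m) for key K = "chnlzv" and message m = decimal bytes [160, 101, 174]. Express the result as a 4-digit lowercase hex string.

Key "chnlzv" = 63 68 6e 6c 7a 76 is 6 bytes ≤ B = 7; zero-pad to 7 bytes: K' = 63 68 6e 6c 7a 76 00.
K' ⊕ ipad = 55 5e 58 5a 4c 40 36.  K' ⊕ opad = 3f 34 32 30 26 2a 5c.
Inner input = (K'⊕ipad) ∥ m = 55 5e 58 5a 4c 40 36 ∥ a0 65 ae.
Inner hash: sum = 85+94+88+90+76+64+54+160+101+174 = 986 → 03 da.
Outer input = (K'⊕opad) ∥ inner = 3f 34 32 30 26 2a 5c ∥ 03 da.
Outer hash (tag): sum = 63+52+50+48+38+42+92+3+218 = 606 → 02 5e.

025e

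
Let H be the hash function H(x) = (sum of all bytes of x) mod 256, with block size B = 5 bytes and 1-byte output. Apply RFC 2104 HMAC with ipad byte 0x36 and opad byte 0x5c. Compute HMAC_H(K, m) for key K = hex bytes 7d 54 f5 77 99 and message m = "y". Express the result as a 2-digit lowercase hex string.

9b

Key hex bytes 7d 54 f5 77 99 is exactly B = 5 bytes: K' = 7d 54 f5 77 99.
K' ⊕ ipad = 4b 62 c3 41 af.  K' ⊕ opad = 21 08 a9 2b c5.
Inner input = (K'⊕ipad) ∥ m = 4b 62 c3 41 af ∥ 79.
Inner hash: sum = 75+98+195+65+175+121 = 729; mod 256 = 217 → d9.
Outer input = (K'⊕opad) ∥ inner = 21 08 a9 2b c5 ∥ d9.
Outer hash (tag): sum = 33+8+169+43+197+217 = 667; mod 256 = 155 → 9b.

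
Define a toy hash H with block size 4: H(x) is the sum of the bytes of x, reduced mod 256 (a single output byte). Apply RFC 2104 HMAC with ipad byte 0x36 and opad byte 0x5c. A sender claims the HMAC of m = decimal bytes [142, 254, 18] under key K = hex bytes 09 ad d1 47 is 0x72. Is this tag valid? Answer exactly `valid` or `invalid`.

invalid

Key hex bytes 09 ad d1 47 is exactly B = 4 bytes: K' = 09 ad d1 47.
K' ⊕ ipad = 3f 9b e7 71; K' ⊕ opad = 55 f1 8d 1b.
Inner hash: sum = 63+155+231+113+142+254+18 = 976; mod 256 = 208 → d0.
Outer hash (recomputed tag): sum = 85+241+141+27+208 = 702; mod 256 = 190 → be.
Recomputed tag = be; claimed = 72 → mismatch.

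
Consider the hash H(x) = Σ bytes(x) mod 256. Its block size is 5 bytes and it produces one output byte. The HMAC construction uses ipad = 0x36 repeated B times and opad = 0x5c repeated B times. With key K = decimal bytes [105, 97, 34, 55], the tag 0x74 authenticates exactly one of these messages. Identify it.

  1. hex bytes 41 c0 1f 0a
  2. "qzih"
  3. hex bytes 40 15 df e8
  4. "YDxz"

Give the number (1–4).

Key decimal bytes [105, 97, 34, 55] = 69 61 22 37 is 4 bytes ≤ B = 5; zero-pad to 5 bytes: K' = 69 61 22 37 00.
K' ⊕ ipad = 5f 57 14 01 36; K' ⊕ opad = 35 3d 7e 6b 5c.
m1: inner = H(5f 57 14 01 36 41 c0 1f 0a) = 2b; tag = H(35 3d 7e 6b 5c 2b) = e2
m2: inner = H(5f 57 14 01 36 71 7a 69 68) = bd; tag = H(35 3d 7e 6b 5c bd) = 74 ← matches
m3: inner = H(5f 57 14 01 36 40 15 df e8) = 1d; tag = H(35 3d 7e 6b 5c 1d) = d4
m4: inner = H(5f 57 14 01 36 59 44 78 7a) = 90; tag = H(35 3d 7e 6b 5c 90) = 47

2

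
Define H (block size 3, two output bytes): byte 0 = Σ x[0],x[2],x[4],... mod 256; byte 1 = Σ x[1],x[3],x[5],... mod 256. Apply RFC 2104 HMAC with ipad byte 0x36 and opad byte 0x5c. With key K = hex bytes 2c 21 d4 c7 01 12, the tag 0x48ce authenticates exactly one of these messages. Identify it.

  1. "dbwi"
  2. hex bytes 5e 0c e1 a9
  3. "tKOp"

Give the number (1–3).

3

Key hex bytes 2c 21 d4 c7 01 12 is 6 bytes > B = 3, so hash it first: H(key) = 01 fa, then zero-pad to 3 bytes: K' = 01 fa 00.
K' ⊕ ipad = 37 cc 36; K' ⊕ opad = 5d a6 5c.
m1: inner = H(37 cc 36 64 62 77 69) = 38 a7; tag = H(5d a6 5c 38 a7) = 60de
m2: inner = H(37 cc 36 5e 0c e1 a9) = 22 0b; tag = H(5d a6 5c 22 0b) = c4c8
m3: inner = H(37 cc 36 74 4b 4f 70) = 28 8f; tag = H(5d a6 5c 28 8f) = 48ce ← matches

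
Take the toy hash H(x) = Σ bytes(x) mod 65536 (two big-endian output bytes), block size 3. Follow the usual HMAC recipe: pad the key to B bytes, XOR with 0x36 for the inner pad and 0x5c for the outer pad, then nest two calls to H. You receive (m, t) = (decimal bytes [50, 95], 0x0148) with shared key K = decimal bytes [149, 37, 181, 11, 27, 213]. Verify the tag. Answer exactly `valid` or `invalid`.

valid

Key decimal bytes [149, 37, 181, 11, 27, 213] = 95 25 b5 0b 1b d5 is 6 bytes > B = 3, so hash it first: H(key) = 02 6a, then zero-pad to 3 bytes: K' = 02 6a 00.
K' ⊕ ipad = 34 5c 36; K' ⊕ opad = 5e 36 5c.
Inner hash: sum = 52+92+54+50+95 = 343 → 01 57.
Outer hash (recomputed tag): sum = 94+54+92+1+87 = 328 → 01 48.
Recomputed tag = 0148; claimed = 0148 → match.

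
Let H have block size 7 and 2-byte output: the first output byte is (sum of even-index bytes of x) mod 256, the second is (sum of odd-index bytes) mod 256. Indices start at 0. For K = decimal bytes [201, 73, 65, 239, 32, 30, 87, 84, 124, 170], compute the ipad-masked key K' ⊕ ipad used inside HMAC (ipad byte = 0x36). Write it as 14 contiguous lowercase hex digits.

Key decimal bytes [201, 73, 65, 239, 32, 30, 87, 84, 124, 170] = c9 49 41 ef 20 1e 57 54 7c aa is 10 bytes > B = 7, so hash it first: H(key) = fd 54, then zero-pad to 7 bytes: K' = fd 54 00 00 00 00 00.
XOR each byte with 0x36: fd⊕36=cb, 54⊕36=62, 00⊕36=36, 00⊕36=36, 00⊕36=36, 00⊕36=36, 00⊕36=36.

cb623636363636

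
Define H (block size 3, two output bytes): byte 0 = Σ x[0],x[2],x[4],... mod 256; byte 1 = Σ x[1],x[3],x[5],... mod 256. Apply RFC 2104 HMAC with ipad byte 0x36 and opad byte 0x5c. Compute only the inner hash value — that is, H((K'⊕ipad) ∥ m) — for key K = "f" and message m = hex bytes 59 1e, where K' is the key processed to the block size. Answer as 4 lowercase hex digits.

a48f

Key "f" = 66 is 1 byte ≤ B = 3; zero-pad to 3 bytes: K' = 66 00 00.
K' ⊕ ipad = 50 36 36.
Inner input = 50 36 36 ∥ 59 1e.
Inner hash: even-index sum = 164 mod 256 = 164; odd-index sum = 143 mod 256 = 143 → a4 8f.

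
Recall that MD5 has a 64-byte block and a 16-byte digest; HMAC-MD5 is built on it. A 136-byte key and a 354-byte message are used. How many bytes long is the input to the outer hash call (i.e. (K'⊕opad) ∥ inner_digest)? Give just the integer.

Key is 136 > 64 bytes, so it is hashed to 16 bytes then zero-padded to 64: |K'| = 64.
Outer input = (K'⊕opad) ∥ H(inner) → 64 + 16 = 80 bytes.

80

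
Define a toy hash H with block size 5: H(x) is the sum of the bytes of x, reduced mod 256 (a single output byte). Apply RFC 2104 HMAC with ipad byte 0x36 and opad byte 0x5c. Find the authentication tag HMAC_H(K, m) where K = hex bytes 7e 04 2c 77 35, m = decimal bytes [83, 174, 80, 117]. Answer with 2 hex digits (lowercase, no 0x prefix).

1c

Key hex bytes 7e 04 2c 77 35 is exactly B = 5 bytes: K' = 7e 04 2c 77 35.
K' ⊕ ipad = 48 32 1a 41 03.  K' ⊕ opad = 22 58 70 2b 69.
Inner input = (K'⊕ipad) ∥ m = 48 32 1a 41 03 ∥ 53 ae 50 75.
Inner hash: sum = 72+50+26+65+3+83+174+80+117 = 670; mod 256 = 158 → 9e.
Outer input = (K'⊕opad) ∥ inner = 22 58 70 2b 69 ∥ 9e.
Outer hash (tag): sum = 34+88+112+43+105+158 = 540; mod 256 = 28 → 1c.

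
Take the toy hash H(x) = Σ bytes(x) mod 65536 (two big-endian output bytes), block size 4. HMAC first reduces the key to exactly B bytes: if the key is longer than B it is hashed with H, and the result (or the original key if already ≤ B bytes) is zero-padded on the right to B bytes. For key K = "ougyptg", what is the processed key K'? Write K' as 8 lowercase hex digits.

|K| = 7 > B = 4, so first hash the key.
H(K): sum = 111+117+103+121+112+116+103 = 783 → 03 0f.
Zero-pad H(K) = 03 0f to 4 bytes: K' = 03 0f 00 00.

030f0000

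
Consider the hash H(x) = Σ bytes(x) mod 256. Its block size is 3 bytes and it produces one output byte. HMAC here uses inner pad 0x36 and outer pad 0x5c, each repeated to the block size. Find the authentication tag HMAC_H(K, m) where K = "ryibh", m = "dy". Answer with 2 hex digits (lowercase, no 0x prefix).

6b

Key "ryibh" = 72 79 69 62 68 is 5 bytes > B = 3, so hash it first: H(key) = 1e, then zero-pad to 3 bytes: K' = 1e 00 00.
K' ⊕ ipad = 28 36 36.  K' ⊕ opad = 42 5c 5c.
Inner input = (K'⊕ipad) ∥ m = 28 36 36 ∥ 64 79.
Inner hash: sum = 40+54+54+100+121 = 369; mod 256 = 113 → 71.
Outer input = (K'⊕opad) ∥ inner = 42 5c 5c ∥ 71.
Outer hash (tag): sum = 66+92+92+113 = 363; mod 256 = 107 → 6b.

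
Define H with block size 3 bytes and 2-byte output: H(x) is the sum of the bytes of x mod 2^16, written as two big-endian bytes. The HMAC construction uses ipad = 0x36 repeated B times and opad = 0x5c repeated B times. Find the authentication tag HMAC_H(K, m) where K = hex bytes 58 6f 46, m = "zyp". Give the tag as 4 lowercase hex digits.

00ed

Key hex bytes 58 6f 46 is exactly B = 3 bytes: K' = 58 6f 46.
K' ⊕ ipad = 6e 59 70.  K' ⊕ opad = 04 33 1a.
Inner input = (K'⊕ipad) ∥ m = 6e 59 70 ∥ 7a 79 70.
Inner hash: sum = 110+89+112+122+121+112 = 666 → 02 9a.
Outer input = (K'⊕opad) ∥ inner = 04 33 1a ∥ 02 9a.
Outer hash (tag): sum = 4+51+26+2+154 = 237 → 00 ed.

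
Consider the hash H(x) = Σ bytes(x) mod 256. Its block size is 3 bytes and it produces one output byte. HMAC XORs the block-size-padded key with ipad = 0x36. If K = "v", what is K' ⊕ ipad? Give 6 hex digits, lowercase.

Key "v" = 76 is 1 byte ≤ B = 3; zero-pad to 3 bytes: K' = 76 00 00.
XOR each byte with 0x36: 76⊕36=40, 00⊕36=36, 00⊕36=36.

403636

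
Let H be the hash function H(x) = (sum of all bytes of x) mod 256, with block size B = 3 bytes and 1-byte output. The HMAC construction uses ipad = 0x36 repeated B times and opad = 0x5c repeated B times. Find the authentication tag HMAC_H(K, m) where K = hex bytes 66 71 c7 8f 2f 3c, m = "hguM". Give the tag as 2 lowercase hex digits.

27

Key hex bytes 66 71 c7 8f 2f 3c is 6 bytes > B = 3, so hash it first: H(key) = 98, then zero-pad to 3 bytes: K' = 98 00 00.
K' ⊕ ipad = ae 36 36.  K' ⊕ opad = c4 5c 5c.
Inner input = (K'⊕ipad) ∥ m = ae 36 36 ∥ 68 67 75 4d.
Inner hash: sum = 174+54+54+104+103+117+77 = 683; mod 256 = 171 → ab.
Outer input = (K'⊕opad) ∥ inner = c4 5c 5c ∥ ab.
Outer hash (tag): sum = 196+92+92+171 = 551; mod 256 = 39 → 27.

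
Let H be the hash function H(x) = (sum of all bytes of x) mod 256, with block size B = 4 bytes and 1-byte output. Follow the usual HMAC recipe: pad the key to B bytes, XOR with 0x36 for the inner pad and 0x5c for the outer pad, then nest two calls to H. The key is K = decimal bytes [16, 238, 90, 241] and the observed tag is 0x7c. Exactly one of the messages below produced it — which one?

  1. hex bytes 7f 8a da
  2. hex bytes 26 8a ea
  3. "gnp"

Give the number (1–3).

Key decimal bytes [16, 238, 90, 241] = 10 ee 5a f1 is exactly B = 4 bytes: K' = 10 ee 5a f1.
K' ⊕ ipad = 26 d8 6c c7; K' ⊕ opad = 4c b2 06 ad.
m1: inner = H(26 d8 6c c7 7f 8a da) = 14; tag = H(4c b2 06 ad 14) = c5
m2: inner = H(26 d8 6c c7 26 8a ea) = cb; tag = H(4c b2 06 ad cb) = 7c ← matches
m3: inner = H(26 d8 6c c7 67 6e 70) = 76; tag = H(4c b2 06 ad 76) = 27

2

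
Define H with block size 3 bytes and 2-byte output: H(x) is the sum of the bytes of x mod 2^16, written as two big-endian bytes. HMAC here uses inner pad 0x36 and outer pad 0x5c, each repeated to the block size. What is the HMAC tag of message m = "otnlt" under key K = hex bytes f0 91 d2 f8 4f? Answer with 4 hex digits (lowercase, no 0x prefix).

Key hex bytes f0 91 d2 f8 4f is 5 bytes > B = 3, so hash it first: H(key) = 03 9a, then zero-pad to 3 bytes: K' = 03 9a 00.
K' ⊕ ipad = 35 ac 36.  K' ⊕ opad = 5f c6 5c.
Inner input = (K'⊕ipad) ∥ m = 35 ac 36 ∥ 6f 74 6e 6c 74.
Inner hash: sum = 53+172+54+111+116+110+108+116 = 840 → 03 48.
Outer input = (K'⊕opad) ∥ inner = 5f c6 5c ∥ 03 48.
Outer hash (tag): sum = 95+198+92+3+72 = 460 → 01 cc.

01cc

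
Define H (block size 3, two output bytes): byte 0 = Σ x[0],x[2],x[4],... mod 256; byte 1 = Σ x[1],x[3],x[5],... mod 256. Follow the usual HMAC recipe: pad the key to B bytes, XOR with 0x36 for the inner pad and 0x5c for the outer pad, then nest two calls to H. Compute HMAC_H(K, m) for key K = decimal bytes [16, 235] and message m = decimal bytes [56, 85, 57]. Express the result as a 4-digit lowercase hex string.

f668

Key decimal bytes [16, 235] = 10 eb is 2 bytes ≤ B = 3; zero-pad to 3 bytes: K' = 10 eb 00.
K' ⊕ ipad = 26 dd 36.  K' ⊕ opad = 4c b7 5c.
Inner input = (K'⊕ipad) ∥ m = 26 dd 36 ∥ 38 55 39.
Inner hash: even-index sum = 177 mod 256 = 177; odd-index sum = 334 mod 256 = 78 → b1 4e.
Outer input = (K'⊕opad) ∥ inner = 4c b7 5c ∥ b1 4e.
Outer hash (tag): even-index sum = 246 mod 256 = 246; odd-index sum = 360 mod 256 = 104 → f6 68.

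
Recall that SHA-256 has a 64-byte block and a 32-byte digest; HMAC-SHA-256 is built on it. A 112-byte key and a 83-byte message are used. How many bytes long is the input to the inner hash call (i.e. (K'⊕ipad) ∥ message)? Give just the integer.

147

Key is 112 > 64 bytes, so it is hashed to 32 bytes then zero-padded to 64: |K'| = 64.
Inner input = (K'⊕ipad) ∥ m → 64 + 83 = 147 bytes.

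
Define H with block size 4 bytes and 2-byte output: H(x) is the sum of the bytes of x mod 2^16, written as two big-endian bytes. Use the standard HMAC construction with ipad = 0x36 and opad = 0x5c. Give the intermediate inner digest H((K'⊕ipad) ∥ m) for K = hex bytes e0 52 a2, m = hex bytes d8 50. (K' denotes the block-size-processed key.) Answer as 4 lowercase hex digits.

Key hex bytes e0 52 a2 is 3 bytes ≤ B = 4; zero-pad to 4 bytes: K' = e0 52 a2 00.
K' ⊕ ipad = d6 64 94 36.
Inner input = d6 64 94 36 ∥ d8 50.
Inner hash: sum = 214+100+148+54+216+80 = 812 → 03 2c.

032c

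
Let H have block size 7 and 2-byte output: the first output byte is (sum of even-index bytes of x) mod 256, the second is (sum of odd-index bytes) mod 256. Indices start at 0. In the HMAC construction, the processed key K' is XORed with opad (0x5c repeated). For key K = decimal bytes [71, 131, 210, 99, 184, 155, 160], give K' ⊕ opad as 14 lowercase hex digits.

Key decimal bytes [71, 131, 210, 99, 184, 155, 160] = 47 83 d2 63 b8 9b a0 is exactly B = 7 bytes: K' = 47 83 d2 63 b8 9b a0.
XOR each byte with 0x5c: 47⊕5c=1b, 83⊕5c=df, d2⊕5c=8e, 63⊕5c=3f, b8⊕5c=e4, 9b⊕5c=c7, a0⊕5c=fc.

1bdf8e3fe4c7fc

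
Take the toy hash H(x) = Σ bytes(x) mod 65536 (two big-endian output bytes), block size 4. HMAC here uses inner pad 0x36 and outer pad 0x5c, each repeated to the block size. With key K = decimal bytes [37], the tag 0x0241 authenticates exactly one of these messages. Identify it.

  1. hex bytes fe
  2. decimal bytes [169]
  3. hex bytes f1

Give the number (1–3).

Key decimal bytes [37] = 25 is 1 byte ≤ B = 4; zero-pad to 4 bytes: K' = 25 00 00 00.
K' ⊕ ipad = 13 36 36 36; K' ⊕ opad = 79 5c 5c 5c.
m1: inner = H(13 36 36 36 fe) = 01 b3; tag = H(79 5c 5c 5c 01 b3) = 0241 ← matches
m2: inner = H(13 36 36 36 a9) = 01 5e; tag = H(79 5c 5c 5c 01 5e) = 01ec
m3: inner = H(13 36 36 36 f1) = 01 a6; tag = H(79 5c 5c 5c 01 a6) = 0234

1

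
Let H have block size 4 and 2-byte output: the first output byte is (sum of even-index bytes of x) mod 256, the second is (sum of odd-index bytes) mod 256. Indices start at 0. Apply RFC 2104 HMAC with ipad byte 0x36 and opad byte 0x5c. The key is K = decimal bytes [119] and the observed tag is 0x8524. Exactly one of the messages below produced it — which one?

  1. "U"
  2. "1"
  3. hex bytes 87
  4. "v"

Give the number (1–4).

Key decimal bytes [119] = 77 is 1 byte ≤ B = 4; zero-pad to 4 bytes: K' = 77 00 00 00.
K' ⊕ ipad = 41 36 36 36; K' ⊕ opad = 2b 5c 5c 5c.
m1: inner = H(41 36 36 36 55) = cc 6c; tag = H(2b 5c 5c 5c cc 6c) = 5324
m2: inner = H(41 36 36 36 31) = a8 6c; tag = H(2b 5c 5c 5c a8 6c) = 2f24
m3: inner = H(41 36 36 36 87) = fe 6c; tag = H(2b 5c 5c 5c fe 6c) = 8524 ← matches
m4: inner = H(41 36 36 36 76) = ed 6c; tag = H(2b 5c 5c 5c ed 6c) = 7424

3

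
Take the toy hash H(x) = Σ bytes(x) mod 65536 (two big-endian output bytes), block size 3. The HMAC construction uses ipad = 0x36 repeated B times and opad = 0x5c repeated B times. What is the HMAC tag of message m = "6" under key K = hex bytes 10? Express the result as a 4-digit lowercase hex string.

01cc

Key hex bytes 10 is 1 byte ≤ B = 3; zero-pad to 3 bytes: K' = 10 00 00.
K' ⊕ ipad = 26 36 36.  K' ⊕ opad = 4c 5c 5c.
Inner input = (K'⊕ipad) ∥ m = 26 36 36 ∥ 36.
Inner hash: sum = 38+54+54+54 = 200 → 00 c8.
Outer input = (K'⊕opad) ∥ inner = 4c 5c 5c ∥ 00 c8.
Outer hash (tag): sum = 76+92+92+0+200 = 460 → 01 cc.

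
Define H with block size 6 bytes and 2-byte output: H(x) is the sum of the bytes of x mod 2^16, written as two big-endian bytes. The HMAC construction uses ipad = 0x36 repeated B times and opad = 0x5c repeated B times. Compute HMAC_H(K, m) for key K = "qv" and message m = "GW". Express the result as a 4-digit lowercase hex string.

Key "qv" = 71 76 is 2 bytes ≤ B = 6; zero-pad to 6 bytes: K' = 71 76 00 00 00 00.
K' ⊕ ipad = 47 40 36 36 36 36.  K' ⊕ opad = 2d 2a 5c 5c 5c 5c.
Inner input = (K'⊕ipad) ∥ m = 47 40 36 36 36 36 ∥ 47 57.
Inner hash: sum = 71+64+54+54+54+54+71+87 = 509 → 01 fd.
Outer input = (K'⊕opad) ∥ inner = 2d 2a 5c 5c 5c 5c ∥ 01 fd.
Outer hash (tag): sum = 45+42+92+92+92+92+1+253 = 709 → 02 c5.

02c5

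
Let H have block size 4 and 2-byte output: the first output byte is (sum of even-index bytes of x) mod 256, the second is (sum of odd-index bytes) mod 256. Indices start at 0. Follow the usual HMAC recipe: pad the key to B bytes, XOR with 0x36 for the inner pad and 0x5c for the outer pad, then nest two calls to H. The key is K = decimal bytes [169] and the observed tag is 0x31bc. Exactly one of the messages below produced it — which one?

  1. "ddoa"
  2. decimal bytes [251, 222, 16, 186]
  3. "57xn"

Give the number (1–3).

2

Key decimal bytes [169] = a9 is 1 byte ≤ B = 4; zero-pad to 4 bytes: K' = a9 00 00 00.
K' ⊕ ipad = 9f 36 36 36; K' ⊕ opad = f5 5c 5c 5c.
m1: inner = H(9f 36 36 36 64 64 6f 61) = a8 31; tag = H(f5 5c 5c 5c a8 31) = f9e9
m2: inner = H(9f 36 36 36 fb de 10 ba) = e0 04; tag = H(f5 5c 5c 5c e0 04) = 31bc ← matches
m3: inner = H(9f 36 36 36 35 37 78 6e) = 82 11; tag = H(f5 5c 5c 5c 82 11) = d3c9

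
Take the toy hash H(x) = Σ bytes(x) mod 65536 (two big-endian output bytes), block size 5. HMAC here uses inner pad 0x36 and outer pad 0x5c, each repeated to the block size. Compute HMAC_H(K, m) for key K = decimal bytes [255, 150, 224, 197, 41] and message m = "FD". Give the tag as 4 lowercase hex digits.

Key decimal bytes [255, 150, 224, 197, 41] = ff 96 e0 c5 29 is exactly B = 5 bytes: K' = ff 96 e0 c5 29.
K' ⊕ ipad = c9 a0 d6 f3 1f.  K' ⊕ opad = a3 ca bc 99 75.
Inner input = (K'⊕ipad) ∥ m = c9 a0 d6 f3 1f ∥ 46 44.
Inner hash: sum = 201+160+214+243+31+70+68 = 987 → 03 db.
Outer input = (K'⊕opad) ∥ inner = a3 ca bc 99 75 ∥ 03 db.
Outer hash (tag): sum = 163+202+188+153+117+3+219 = 1045 → 04 15.

0415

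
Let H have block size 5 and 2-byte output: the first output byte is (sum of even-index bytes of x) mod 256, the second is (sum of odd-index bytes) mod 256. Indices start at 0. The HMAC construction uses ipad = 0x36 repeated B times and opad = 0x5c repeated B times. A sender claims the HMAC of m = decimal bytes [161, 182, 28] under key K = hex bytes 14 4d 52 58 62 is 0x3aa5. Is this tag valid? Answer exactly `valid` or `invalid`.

valid

Key hex bytes 14 4d 52 58 62 is exactly B = 5 bytes: K' = 14 4d 52 58 62.
K' ⊕ ipad = 22 7b 64 6e 54; K' ⊕ opad = 48 11 0e 04 3e.
Inner hash: even-index sum = 400 mod 256 = 144; odd-index sum = 422 mod 256 = 166 → 90 a6.
Outer hash (recomputed tag): even-index sum = 314 mod 256 = 58; odd-index sum = 165 mod 256 = 165 → 3a a5.
Recomputed tag = 3aa5; claimed = 3aa5 → match.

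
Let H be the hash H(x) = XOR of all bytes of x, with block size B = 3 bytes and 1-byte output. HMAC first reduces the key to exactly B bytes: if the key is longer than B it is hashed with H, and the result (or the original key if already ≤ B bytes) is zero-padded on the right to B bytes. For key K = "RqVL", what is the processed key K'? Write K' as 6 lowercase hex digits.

|K| = 4 > B = 3, so first hash the key.
H(K): XOR 52⊕71⊕56⊕4c = 39.
Zero-pad H(K) = 39 to 3 bytes: K' = 39 00 00.

390000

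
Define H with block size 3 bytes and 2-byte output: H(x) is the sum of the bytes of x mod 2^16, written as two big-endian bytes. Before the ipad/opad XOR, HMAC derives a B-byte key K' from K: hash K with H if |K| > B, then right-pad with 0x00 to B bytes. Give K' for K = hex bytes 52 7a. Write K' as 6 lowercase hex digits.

527a00

Key hex bytes 52 7a is 2 bytes ≤ B = 3; zero-pad to 3 bytes: K' = 52 7a 00.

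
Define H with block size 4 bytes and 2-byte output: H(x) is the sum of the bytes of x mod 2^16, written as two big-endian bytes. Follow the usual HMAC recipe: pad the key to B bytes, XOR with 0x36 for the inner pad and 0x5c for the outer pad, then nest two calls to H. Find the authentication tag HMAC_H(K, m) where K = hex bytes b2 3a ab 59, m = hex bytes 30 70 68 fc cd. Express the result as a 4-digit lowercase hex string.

02c1

Key hex bytes b2 3a ab 59 is exactly B = 4 bytes: K' = b2 3a ab 59.
K' ⊕ ipad = 84 0c 9d 6f.  K' ⊕ opad = ee 66 f7 05.
Inner input = (K'⊕ipad) ∥ m = 84 0c 9d 6f ∥ 30 70 68 fc cd.
Inner hash: sum = 132+12+157+111+48+112+104+252+205 = 1133 → 04 6d.
Outer input = (K'⊕opad) ∥ inner = ee 66 f7 05 ∥ 04 6d.
Outer hash (tag): sum = 238+102+247+5+4+109 = 705 → 02 c1.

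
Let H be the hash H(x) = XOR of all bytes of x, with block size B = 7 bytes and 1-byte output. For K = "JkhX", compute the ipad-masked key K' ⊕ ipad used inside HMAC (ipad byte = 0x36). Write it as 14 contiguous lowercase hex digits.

7c5d5e6e363636

Key "JkhX" = 4a 6b 68 58 is 4 bytes ≤ B = 7; zero-pad to 7 bytes: K' = 4a 6b 68 58 00 00 00.
XOR each byte with 0x36: 4a⊕36=7c, 6b⊕36=5d, 68⊕36=5e, 58⊕36=6e, 00⊕36=36, 00⊕36=36, 00⊕36=36.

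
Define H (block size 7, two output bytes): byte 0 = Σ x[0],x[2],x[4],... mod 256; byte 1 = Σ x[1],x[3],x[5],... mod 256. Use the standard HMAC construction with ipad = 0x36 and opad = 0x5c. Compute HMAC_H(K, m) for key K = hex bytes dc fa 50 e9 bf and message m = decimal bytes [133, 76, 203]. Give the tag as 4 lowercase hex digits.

Key hex bytes dc fa 50 e9 bf is 5 bytes ≤ B = 7; zero-pad to 7 bytes: K' = dc fa 50 e9 bf 00 00.
K' ⊕ ipad = ea cc 66 df 89 36 36.  K' ⊕ opad = 80 a6 0c b5 e3 5c 5c.
Inner input = (K'⊕ipad) ∥ m = ea cc 66 df 89 36 36 ∥ 85 4c cb.
Inner hash: even-index sum = 603 mod 256 = 91; odd-index sum = 817 mod 256 = 49 → 5b 31.
Outer input = (K'⊕opad) ∥ inner = 80 a6 0c b5 e3 5c 5c ∥ 5b 31.
Outer hash (tag): even-index sum = 508 mod 256 = 252; odd-index sum = 530 mod 256 = 18 → fc 12.

fc12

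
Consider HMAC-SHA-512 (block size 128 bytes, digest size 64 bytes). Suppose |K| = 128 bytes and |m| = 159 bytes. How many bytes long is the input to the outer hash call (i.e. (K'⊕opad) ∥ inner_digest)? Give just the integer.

Key is 128 ≤ 128 bytes, zero-padded: |K'| = 128.
Outer input = (K'⊕opad) ∥ H(inner) → 128 + 64 = 192 bytes.

192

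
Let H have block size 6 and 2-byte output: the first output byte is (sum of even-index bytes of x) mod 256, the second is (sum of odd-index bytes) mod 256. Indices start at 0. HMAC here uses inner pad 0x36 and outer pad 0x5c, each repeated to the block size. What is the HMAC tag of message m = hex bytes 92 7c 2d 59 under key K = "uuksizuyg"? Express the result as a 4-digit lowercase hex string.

Key "uuksizuyg" = 75 75 6b 73 69 7a 75 79 67 is 9 bytes > B = 6, so hash it first: H(key) = 25 db, then zero-pad to 6 bytes: K' = 25 db 00 00 00 00.
K' ⊕ ipad = 13 ed 36 36 36 36.  K' ⊕ opad = 79 87 5c 5c 5c 5c.
Inner input = (K'⊕ipad) ∥ m = 13 ed 36 36 36 36 ∥ 92 7c 2d 59.
Inner hash: even-index sum = 318 mod 256 = 62; odd-index sum = 558 mod 256 = 46 → 3e 2e.
Outer input = (K'⊕opad) ∥ inner = 79 87 5c 5c 5c 5c ∥ 3e 2e.
Outer hash (tag): even-index sum = 367 mod 256 = 111; odd-index sum = 365 mod 256 = 109 → 6f 6d.

6f6d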